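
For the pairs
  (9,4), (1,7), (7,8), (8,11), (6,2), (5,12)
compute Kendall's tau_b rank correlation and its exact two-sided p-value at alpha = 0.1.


Step 1: Enumerate the 15 unordered pairs (i,j) with i<j and classify each by sign(x_j-x_i) * sign(y_j-y_i).
  (1,2):dx=-8,dy=+3->D; (1,3):dx=-2,dy=+4->D; (1,4):dx=-1,dy=+7->D; (1,5):dx=-3,dy=-2->C
  (1,6):dx=-4,dy=+8->D; (2,3):dx=+6,dy=+1->C; (2,4):dx=+7,dy=+4->C; (2,5):dx=+5,dy=-5->D
  (2,6):dx=+4,dy=+5->C; (3,4):dx=+1,dy=+3->C; (3,5):dx=-1,dy=-6->C; (3,6):dx=-2,dy=+4->D
  (4,5):dx=-2,dy=-9->C; (4,6):dx=-3,dy=+1->D; (5,6):dx=-1,dy=+10->D
Step 2: C = 7, D = 8, total pairs = 15.
Step 3: tau = (C - D)/(n(n-1)/2) = (7 - 8)/15 = -0.066667.
Step 4: Exact two-sided p-value (enumerate n! = 720 permutations of y under H0): p = 1.000000.
Step 5: alpha = 0.1. fail to reject H0.

tau_b = -0.0667 (C=7, D=8), p = 1.000000, fail to reject H0.


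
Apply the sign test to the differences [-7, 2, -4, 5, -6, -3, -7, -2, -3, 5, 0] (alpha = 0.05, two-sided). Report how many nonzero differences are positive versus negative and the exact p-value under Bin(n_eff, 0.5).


Step 1: Discard zero differences. Original n = 11; n_eff = number of nonzero differences = 10.
Nonzero differences (with sign): -7, +2, -4, +5, -6, -3, -7, -2, -3, +5
Step 2: Count signs: positive = 3, negative = 7.
Step 3: Under H0: P(positive) = 0.5, so the number of positives S ~ Bin(10, 0.5).
Step 4: Two-sided exact p-value = sum of Bin(10,0.5) probabilities at or below the observed probability = 0.343750.
Step 5: alpha = 0.05. fail to reject H0.

n_eff = 10, pos = 3, neg = 7, p = 0.343750, fail to reject H0.


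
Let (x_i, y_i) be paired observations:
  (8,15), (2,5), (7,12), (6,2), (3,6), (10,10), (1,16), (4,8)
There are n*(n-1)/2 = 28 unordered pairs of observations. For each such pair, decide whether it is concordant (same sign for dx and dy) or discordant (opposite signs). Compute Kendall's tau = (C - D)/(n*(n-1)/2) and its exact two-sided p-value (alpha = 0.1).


Step 1: Enumerate the 28 unordered pairs (i,j) with i<j and classify each by sign(x_j-x_i) * sign(y_j-y_i).
  (1,2):dx=-6,dy=-10->C; (1,3):dx=-1,dy=-3->C; (1,4):dx=-2,dy=-13->C; (1,5):dx=-5,dy=-9->C
  (1,6):dx=+2,dy=-5->D; (1,7):dx=-7,dy=+1->D; (1,8):dx=-4,dy=-7->C; (2,3):dx=+5,dy=+7->C
  (2,4):dx=+4,dy=-3->D; (2,5):dx=+1,dy=+1->C; (2,6):dx=+8,dy=+5->C; (2,7):dx=-1,dy=+11->D
  (2,8):dx=+2,dy=+3->C; (3,4):dx=-1,dy=-10->C; (3,5):dx=-4,dy=-6->C; (3,6):dx=+3,dy=-2->D
  (3,7):dx=-6,dy=+4->D; (3,8):dx=-3,dy=-4->C; (4,5):dx=-3,dy=+4->D; (4,6):dx=+4,dy=+8->C
  (4,7):dx=-5,dy=+14->D; (4,8):dx=-2,dy=+6->D; (5,6):dx=+7,dy=+4->C; (5,7):dx=-2,dy=+10->D
  (5,8):dx=+1,dy=+2->C; (6,7):dx=-9,dy=+6->D; (6,8):dx=-6,dy=-2->C; (7,8):dx=+3,dy=-8->D
Step 2: C = 16, D = 12, total pairs = 28.
Step 3: tau = (C - D)/(n(n-1)/2) = (16 - 12)/28 = 0.142857.
Step 4: Exact two-sided p-value (enumerate n! = 40320 permutations of y under H0): p = 0.719544.
Step 5: alpha = 0.1. fail to reject H0.

tau_b = 0.1429 (C=16, D=12), p = 0.719544, fail to reject H0.


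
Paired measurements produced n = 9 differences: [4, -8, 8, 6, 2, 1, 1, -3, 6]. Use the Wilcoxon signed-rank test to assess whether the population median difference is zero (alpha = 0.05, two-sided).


Step 1: Drop any zero differences (none here) and take |d_i|.
|d| = [4, 8, 8, 6, 2, 1, 1, 3, 6]
Step 2: Midrank |d_i| (ties get averaged ranks).
ranks: |4|->5, |8|->8.5, |8|->8.5, |6|->6.5, |2|->3, |1|->1.5, |1|->1.5, |3|->4, |6|->6.5
Step 3: Attach original signs; sum ranks with positive sign and with negative sign.
W+ = 5 + 8.5 + 6.5 + 3 + 1.5 + 1.5 + 6.5 = 32.5
W- = 8.5 + 4 = 12.5
(Check: W+ + W- = 45 should equal n(n+1)/2 = 45.)
Step 4: Test statistic W = min(W+, W-) = 12.5.
Step 5: Ties in |d|, so use the tie-corrected normal approximation.
        E[W] = n(n+1)/4 = 9*10/4 = 22.5.
        Tie groups: |d|=1 (t=2), |d|=6 (t=2), |d|=8 (t=2); sum(t^3 - t) = 18.
        Var[W] = n(n+1)(2n+1)/24 - sum(t^3-t)/48 = 1710/24 - 18/48 = 70.875.
        z = (W - E[W]) / sqrt(Var[W]) = (12.5 - 22.5) / 8.4187 = -1.1878.
        Two-sided p = 2*Phi(z) = 0.234901.
Step 6: alpha = 0.05. fail to reject H0.

W+ = 32.5, W- = 12.5, W = min = 12.5, p = 0.234901, fail to reject H0.


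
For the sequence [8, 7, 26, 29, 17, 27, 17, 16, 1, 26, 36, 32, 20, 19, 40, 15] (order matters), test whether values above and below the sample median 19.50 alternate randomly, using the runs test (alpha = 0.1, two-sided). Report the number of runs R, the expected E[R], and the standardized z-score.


Step 1: Compute median = 19.50; label A = above, B = below.
Labels in order: BBAABABBBAAAABAB  (n_A = 8, n_B = 8)
Step 2: Count runs R = 9.
Step 3: Under H0 (random ordering), E[R] = 2*n_A*n_B/(n_A+n_B) + 1 = 2*8*8/16 + 1 = 9.0000.
        Var[R] = 2*n_A*n_B*(2*n_A*n_B - n_A - n_B) / ((n_A+n_B)^2 * (n_A+n_B-1)) = 14336/3840 = 3.7333.
        SD[R] = 1.9322.
Step 4: R = E[R], so z = 0 with no continuity correction.
Step 5: Two-sided p-value via normal approximation = 2*(1 - Phi(|z|)) = 1.000000.
Step 6: alpha = 0.1. fail to reject H0.

R = 9, z = 0.0000, p = 1.000000, fail to reject H0.


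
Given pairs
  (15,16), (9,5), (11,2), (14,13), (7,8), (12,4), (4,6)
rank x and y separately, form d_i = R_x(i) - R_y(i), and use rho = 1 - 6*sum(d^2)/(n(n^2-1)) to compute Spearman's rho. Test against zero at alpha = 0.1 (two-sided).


Step 1: Rank x and y separately (midranks; no ties here).
rank(x): 15->7, 9->3, 11->4, 14->6, 7->2, 12->5, 4->1
rank(y): 16->7, 5->3, 2->1, 13->6, 8->5, 4->2, 6->4
Step 2: d_i = R_x(i) - R_y(i); compute d_i^2.
  (7-7)^2=0, (3-3)^2=0, (4-1)^2=9, (6-6)^2=0, (2-5)^2=9, (5-2)^2=9, (1-4)^2=9
sum(d^2) = 36.
Step 3: rho = 1 - 6*36 / (7*(7^2 - 1)) = 1 - 216/336 = 0.357143.
Step 4: Under H0, t = rho * sqrt((n-2)/(1-rho^2)) = 0.8550 ~ t(5).
Step 5: Two-sided p-value from the t-distribution with 5 df = 0.431611.
Step 6: alpha = 0.1. fail to reject H0.

rho = 0.3571, p = 0.431611, fail to reject H0 at alpha = 0.1.


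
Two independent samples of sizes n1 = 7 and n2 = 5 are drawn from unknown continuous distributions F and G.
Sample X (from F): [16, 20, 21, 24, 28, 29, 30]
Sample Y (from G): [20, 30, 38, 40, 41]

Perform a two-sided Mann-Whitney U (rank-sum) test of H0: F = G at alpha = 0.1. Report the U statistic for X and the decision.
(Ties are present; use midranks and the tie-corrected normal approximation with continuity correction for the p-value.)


Step 1: Combine and sort all 12 observations; assign midranks.
sorted (value, group): (16,X), (20,X), (20,Y), (21,X), (24,X), (28,X), (29,X), (30,X), (30,Y), (38,Y), (40,Y), (41,Y)
ranks: 16->1, 20->2.5, 20->2.5, 21->4, 24->5, 28->6, 29->7, 30->8.5, 30->8.5, 38->10, 40->11, 41->12
Step 2: Rank sum for X: R1 = 1 + 2.5 + 4 + 5 + 6 + 7 + 8.5 = 34.
Step 3: U_X = R1 - n1(n1+1)/2 = 34 - 7*8/2 = 34 - 28 = 6.
       U_Y = n1*n2 - U_X = 35 - 6 = 29.
Step 4: Ties are present, so use the tie-corrected normal approximation (with continuity correction) for the p-value.
Step 5: p-value = 0.073025; compare to alpha = 0.1. reject H0.

U_X = 6, p = 0.073025, reject H0 at alpha = 0.1.


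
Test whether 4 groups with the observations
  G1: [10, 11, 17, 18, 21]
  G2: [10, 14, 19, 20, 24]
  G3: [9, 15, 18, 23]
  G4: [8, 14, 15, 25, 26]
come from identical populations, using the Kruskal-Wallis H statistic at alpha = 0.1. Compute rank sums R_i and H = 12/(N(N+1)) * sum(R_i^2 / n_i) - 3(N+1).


Step 1: Combine all N = 19 observations and assign midranks.
sorted (value, group, rank): (8,G4,1), (9,G3,2), (10,G1,3.5), (10,G2,3.5), (11,G1,5), (14,G2,6.5), (14,G4,6.5), (15,G3,8.5), (15,G4,8.5), (17,G1,10), (18,G1,11.5), (18,G3,11.5), (19,G2,13), (20,G2,14), (21,G1,15), (23,G3,16), (24,G2,17), (25,G4,18), (26,G4,19)
Step 2: Sum ranks within each group.
R_1 = 45 (n_1 = 5)
R_2 = 54 (n_2 = 5)
R_3 = 38 (n_3 = 4)
R_4 = 53 (n_4 = 5)
Step 3: H = 12/(N(N+1)) * sum(R_i^2/n_i) - 3(N+1)
     = 12/(19*20) * (45^2/5 + 54^2/5 + 38^2/4 + 53^2/5) - 3*20
     = 0.031579 * 1911 - 60
     = 0.347368.
Step 4: Ties present; correction factor C = 1 - 24/(19^3 - 19) = 0.996491. Corrected H = 0.347368 / 0.996491 = 0.348592.
Step 5: Under H0, H ~ chi^2(3); p-value = 0.950645.
Step 6: alpha = 0.1. fail to reject H0.

H = 0.3486, df = 3, p = 0.950645, fail to reject H0.


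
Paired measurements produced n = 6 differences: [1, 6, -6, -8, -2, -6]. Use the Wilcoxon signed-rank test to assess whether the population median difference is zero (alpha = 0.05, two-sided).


Step 1: Drop any zero differences (none here) and take |d_i|.
|d| = [1, 6, 6, 8, 2, 6]
Step 2: Midrank |d_i| (ties get averaged ranks).
ranks: |1|->1, |6|->4, |6|->4, |8|->6, |2|->2, |6|->4
Step 3: Attach original signs; sum ranks with positive sign and with negative sign.
W+ = 1 + 4 = 5
W- = 4 + 6 + 2 + 4 = 16
(Check: W+ + W- = 21 should equal n(n+1)/2 = 21.)
Step 4: Test statistic W = min(W+, W-) = 5.
Step 5: Ties in |d|, so use the tie-corrected normal approximation.
        E[W] = n(n+1)/4 = 6*7/4 = 10.5.
        Tie groups: |d|=6 (t=3); sum(t^3 - t) = 24.
        Var[W] = n(n+1)(2n+1)/24 - sum(t^3-t)/48 = 546/24 - 24/48 = 22.25.
        z = (W - E[W]) / sqrt(Var[W]) = (5 - 10.5) / 4.7170 = -1.1660.
        Two-sided p = 2*Phi(z) = 0.243615.
Step 6: alpha = 0.05. fail to reject H0.

W+ = 5, W- = 16, W = min = 5, p = 0.243615, fail to reject H0.


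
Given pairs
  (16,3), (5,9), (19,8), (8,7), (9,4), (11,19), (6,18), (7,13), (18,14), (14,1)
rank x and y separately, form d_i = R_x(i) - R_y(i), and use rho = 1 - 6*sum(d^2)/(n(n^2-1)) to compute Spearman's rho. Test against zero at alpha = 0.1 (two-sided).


Step 1: Rank x and y separately (midranks; no ties here).
rank(x): 16->8, 5->1, 19->10, 8->4, 9->5, 11->6, 6->2, 7->3, 18->9, 14->7
rank(y): 3->2, 9->6, 8->5, 7->4, 4->3, 19->10, 18->9, 13->7, 14->8, 1->1
Step 2: d_i = R_x(i) - R_y(i); compute d_i^2.
  (8-2)^2=36, (1-6)^2=25, (10-5)^2=25, (4-4)^2=0, (5-3)^2=4, (6-10)^2=16, (2-9)^2=49, (3-7)^2=16, (9-8)^2=1, (7-1)^2=36
sum(d^2) = 208.
Step 3: rho = 1 - 6*208 / (10*(10^2 - 1)) = 1 - 1248/990 = -0.260606.
Step 4: Under H0, t = rho * sqrt((n-2)/(1-rho^2)) = -0.7635 ~ t(8).
Step 5: Two-sided p-value from the t-distribution with 8 df = 0.467089.
Step 6: alpha = 0.1. fail to reject H0.

rho = -0.2606, p = 0.467089, fail to reject H0 at alpha = 0.1.


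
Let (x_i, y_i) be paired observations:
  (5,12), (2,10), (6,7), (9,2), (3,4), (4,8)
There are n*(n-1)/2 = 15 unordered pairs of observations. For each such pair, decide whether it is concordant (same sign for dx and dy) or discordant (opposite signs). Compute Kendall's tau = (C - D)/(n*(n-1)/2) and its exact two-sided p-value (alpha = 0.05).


Step 1: Enumerate the 15 unordered pairs (i,j) with i<j and classify each by sign(x_j-x_i) * sign(y_j-y_i).
  (1,2):dx=-3,dy=-2->C; (1,3):dx=+1,dy=-5->D; (1,4):dx=+4,dy=-10->D; (1,5):dx=-2,dy=-8->C
  (1,6):dx=-1,dy=-4->C; (2,3):dx=+4,dy=-3->D; (2,4):dx=+7,dy=-8->D; (2,5):dx=+1,dy=-6->D
  (2,6):dx=+2,dy=-2->D; (3,4):dx=+3,dy=-5->D; (3,5):dx=-3,dy=-3->C; (3,6):dx=-2,dy=+1->D
  (4,5):dx=-6,dy=+2->D; (4,6):dx=-5,dy=+6->D; (5,6):dx=+1,dy=+4->C
Step 2: C = 5, D = 10, total pairs = 15.
Step 3: tau = (C - D)/(n(n-1)/2) = (5 - 10)/15 = -0.333333.
Step 4: Exact two-sided p-value (enumerate n! = 720 permutations of y under H0): p = 0.469444.
Step 5: alpha = 0.05. fail to reject H0.

tau_b = -0.3333 (C=5, D=10), p = 0.469444, fail to reject H0.


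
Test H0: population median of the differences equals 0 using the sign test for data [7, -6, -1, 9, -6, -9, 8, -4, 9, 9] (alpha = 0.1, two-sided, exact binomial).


Step 1: Discard zero differences. Original n = 10; n_eff = number of nonzero differences = 10.
Nonzero differences (with sign): +7, -6, -1, +9, -6, -9, +8, -4, +9, +9
Step 2: Count signs: positive = 5, negative = 5.
Step 3: Under H0: P(positive) = 0.5, so the number of positives S ~ Bin(10, 0.5).
Step 4: Two-sided exact p-value = sum of Bin(10,0.5) probabilities at or below the observed probability = 1.000000.
Step 5: alpha = 0.1. fail to reject H0.

n_eff = 10, pos = 5, neg = 5, p = 1.000000, fail to reject H0.


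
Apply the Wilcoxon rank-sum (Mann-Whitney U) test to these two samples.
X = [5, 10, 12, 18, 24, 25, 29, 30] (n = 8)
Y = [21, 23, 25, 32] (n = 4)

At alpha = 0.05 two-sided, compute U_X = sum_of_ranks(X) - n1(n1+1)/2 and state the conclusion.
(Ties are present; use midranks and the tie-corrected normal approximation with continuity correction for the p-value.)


Step 1: Combine and sort all 12 observations; assign midranks.
sorted (value, group): (5,X), (10,X), (12,X), (18,X), (21,Y), (23,Y), (24,X), (25,X), (25,Y), (29,X), (30,X), (32,Y)
ranks: 5->1, 10->2, 12->3, 18->4, 21->5, 23->6, 24->7, 25->8.5, 25->8.5, 29->10, 30->11, 32->12
Step 2: Rank sum for X: R1 = 1 + 2 + 3 + 4 + 7 + 8.5 + 10 + 11 = 46.5.
Step 3: U_X = R1 - n1(n1+1)/2 = 46.5 - 8*9/2 = 46.5 - 36 = 10.5.
       U_Y = n1*n2 - U_X = 32 - 10.5 = 21.5.
Step 4: Ties are present, so use the tie-corrected normal approximation (with continuity correction) for the p-value.
Step 5: p-value = 0.394938; compare to alpha = 0.05. fail to reject H0.

U_X = 10.5, p = 0.394938, fail to reject H0 at alpha = 0.05.


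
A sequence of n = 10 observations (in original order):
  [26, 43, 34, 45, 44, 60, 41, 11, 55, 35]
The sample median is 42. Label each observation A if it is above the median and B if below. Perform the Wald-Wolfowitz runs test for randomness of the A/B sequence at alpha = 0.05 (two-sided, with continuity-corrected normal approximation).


Step 1: Compute median = 42; label A = above, B = below.
Labels in order: BABAAABBAB  (n_A = 5, n_B = 5)
Step 2: Count runs R = 7.
Step 3: Under H0 (random ordering), E[R] = 2*n_A*n_B/(n_A+n_B) + 1 = 2*5*5/10 + 1 = 6.0000.
        Var[R] = 2*n_A*n_B*(2*n_A*n_B - n_A - n_B) / ((n_A+n_B)^2 * (n_A+n_B-1)) = 2000/900 = 2.2222.
        SD[R] = 1.4907.
Step 4: Continuity-corrected z = (R - 0.5 - E[R]) / SD[R] = (7 - 0.5 - 6.0000) / 1.4907 = 0.3354.
Step 5: Two-sided p-value via normal approximation = 2*(1 - Phi(|z|)) = 0.737316.
Step 6: alpha = 0.05. fail to reject H0.

R = 7, z = 0.3354, p = 0.737316, fail to reject H0.


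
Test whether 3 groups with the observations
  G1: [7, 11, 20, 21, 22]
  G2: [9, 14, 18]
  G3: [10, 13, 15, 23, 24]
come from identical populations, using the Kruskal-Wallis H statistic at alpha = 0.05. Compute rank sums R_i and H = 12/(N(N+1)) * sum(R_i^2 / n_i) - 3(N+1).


Step 1: Combine all N = 13 observations and assign midranks.
sorted (value, group, rank): (7,G1,1), (9,G2,2), (10,G3,3), (11,G1,4), (13,G3,5), (14,G2,6), (15,G3,7), (18,G2,8), (20,G1,9), (21,G1,10), (22,G1,11), (23,G3,12), (24,G3,13)
Step 2: Sum ranks within each group.
R_1 = 35 (n_1 = 5)
R_2 = 16 (n_2 = 3)
R_3 = 40 (n_3 = 5)
Step 3: H = 12/(N(N+1)) * sum(R_i^2/n_i) - 3(N+1)
     = 12/(13*14) * (35^2/5 + 16^2/3 + 40^2/5) - 3*14
     = 0.065934 * 650.333 - 42
     = 0.879121.
Step 4: No ties, so H is used without correction.
Step 5: Under H0, H ~ chi^2(2); p-value = 0.644320.
Step 6: alpha = 0.05. fail to reject H0.

H = 0.8791, df = 2, p = 0.644320, fail to reject H0.


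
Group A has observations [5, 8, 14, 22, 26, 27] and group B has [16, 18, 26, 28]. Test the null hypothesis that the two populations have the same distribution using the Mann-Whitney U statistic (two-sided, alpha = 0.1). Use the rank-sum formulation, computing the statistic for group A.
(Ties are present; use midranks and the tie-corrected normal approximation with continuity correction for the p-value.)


Step 1: Combine and sort all 10 observations; assign midranks.
sorted (value, group): (5,X), (8,X), (14,X), (16,Y), (18,Y), (22,X), (26,X), (26,Y), (27,X), (28,Y)
ranks: 5->1, 8->2, 14->3, 16->4, 18->5, 22->6, 26->7.5, 26->7.5, 27->9, 28->10
Step 2: Rank sum for X: R1 = 1 + 2 + 3 + 6 + 7.5 + 9 = 28.5.
Step 3: U_X = R1 - n1(n1+1)/2 = 28.5 - 6*7/2 = 28.5 - 21 = 7.5.
       U_Y = n1*n2 - U_X = 24 - 7.5 = 16.5.
Step 4: Ties are present, so use the tie-corrected normal approximation (with continuity correction) for the p-value.
Step 5: p-value = 0.392330; compare to alpha = 0.1. fail to reject H0.

U_X = 7.5, p = 0.392330, fail to reject H0 at alpha = 0.1.


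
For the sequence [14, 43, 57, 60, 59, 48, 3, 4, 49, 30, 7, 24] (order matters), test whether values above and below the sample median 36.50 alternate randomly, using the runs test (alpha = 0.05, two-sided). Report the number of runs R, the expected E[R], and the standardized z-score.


Step 1: Compute median = 36.50; label A = above, B = below.
Labels in order: BAAAAABBABBB  (n_A = 6, n_B = 6)
Step 2: Count runs R = 5.
Step 3: Under H0 (random ordering), E[R] = 2*n_A*n_B/(n_A+n_B) + 1 = 2*6*6/12 + 1 = 7.0000.
        Var[R] = 2*n_A*n_B*(2*n_A*n_B - n_A - n_B) / ((n_A+n_B)^2 * (n_A+n_B-1)) = 4320/1584 = 2.7273.
        SD[R] = 1.6514.
Step 4: Continuity-corrected z = (R + 0.5 - E[R]) / SD[R] = (5 + 0.5 - 7.0000) / 1.6514 = -0.9083.
Step 5: Two-sided p-value via normal approximation = 2*(1 - Phi(|z|)) = 0.363722.
Step 6: alpha = 0.05. fail to reject H0.

R = 5, z = -0.9083, p = 0.363722, fail to reject H0.


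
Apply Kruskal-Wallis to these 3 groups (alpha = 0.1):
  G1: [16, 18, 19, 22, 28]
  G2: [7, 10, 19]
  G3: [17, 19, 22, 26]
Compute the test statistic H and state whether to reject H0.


Step 1: Combine all N = 12 observations and assign midranks.
sorted (value, group, rank): (7,G2,1), (10,G2,2), (16,G1,3), (17,G3,4), (18,G1,5), (19,G1,7), (19,G2,7), (19,G3,7), (22,G1,9.5), (22,G3,9.5), (26,G3,11), (28,G1,12)
Step 2: Sum ranks within each group.
R_1 = 36.5 (n_1 = 5)
R_2 = 10 (n_2 = 3)
R_3 = 31.5 (n_3 = 4)
Step 3: H = 12/(N(N+1)) * sum(R_i^2/n_i) - 3(N+1)
     = 12/(12*13) * (36.5^2/5 + 10^2/3 + 31.5^2/4) - 3*13
     = 0.076923 * 547.846 - 39
     = 3.141987.
Step 4: Ties present; correction factor C = 1 - 30/(12^3 - 12) = 0.982517. Corrected H = 3.141987 / 0.982517 = 3.197894.
Step 5: Under H0, H ~ chi^2(2); p-value = 0.202109.
Step 6: alpha = 0.1. fail to reject H0.

H = 3.1979, df = 2, p = 0.202109, fail to reject H0.


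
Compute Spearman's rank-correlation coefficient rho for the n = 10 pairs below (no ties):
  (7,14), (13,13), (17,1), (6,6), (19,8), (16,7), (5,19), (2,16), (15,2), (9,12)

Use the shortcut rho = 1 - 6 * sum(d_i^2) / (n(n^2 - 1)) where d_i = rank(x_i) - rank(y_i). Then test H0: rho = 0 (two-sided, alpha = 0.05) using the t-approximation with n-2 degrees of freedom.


Step 1: Rank x and y separately (midranks; no ties here).
rank(x): 7->4, 13->6, 17->9, 6->3, 19->10, 16->8, 5->2, 2->1, 15->7, 9->5
rank(y): 14->8, 13->7, 1->1, 6->3, 8->5, 7->4, 19->10, 16->9, 2->2, 12->6
Step 2: d_i = R_x(i) - R_y(i); compute d_i^2.
  (4-8)^2=16, (6-7)^2=1, (9-1)^2=64, (3-3)^2=0, (10-5)^2=25, (8-4)^2=16, (2-10)^2=64, (1-9)^2=64, (7-2)^2=25, (5-6)^2=1
sum(d^2) = 276.
Step 3: rho = 1 - 6*276 / (10*(10^2 - 1)) = 1 - 1656/990 = -0.672727.
Step 4: Under H0, t = rho * sqrt((n-2)/(1-rho^2)) = -2.5717 ~ t(8).
Step 5: Two-sided p-value from the t-distribution with 8 df = 0.033041.
Step 6: alpha = 0.05. reject H0.

rho = -0.6727, p = 0.033041, reject H0 at alpha = 0.05.


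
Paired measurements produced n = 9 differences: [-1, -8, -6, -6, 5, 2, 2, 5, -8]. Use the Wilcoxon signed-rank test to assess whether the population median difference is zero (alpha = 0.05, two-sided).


Step 1: Drop any zero differences (none here) and take |d_i|.
|d| = [1, 8, 6, 6, 5, 2, 2, 5, 8]
Step 2: Midrank |d_i| (ties get averaged ranks).
ranks: |1|->1, |8|->8.5, |6|->6.5, |6|->6.5, |5|->4.5, |2|->2.5, |2|->2.5, |5|->4.5, |8|->8.5
Step 3: Attach original signs; sum ranks with positive sign and with negative sign.
W+ = 4.5 + 2.5 + 2.5 + 4.5 = 14
W- = 1 + 8.5 + 6.5 + 6.5 + 8.5 = 31
(Check: W+ + W- = 45 should equal n(n+1)/2 = 45.)
Step 4: Test statistic W = min(W+, W-) = 14.
Step 5: Ties in |d|, so use the tie-corrected normal approximation.
        E[W] = n(n+1)/4 = 9*10/4 = 22.5.
        Tie groups: |d|=2 (t=2), |d|=5 (t=2), |d|=6 (t=2), |d|=8 (t=2); sum(t^3 - t) = 24.
        Var[W] = n(n+1)(2n+1)/24 - sum(t^3-t)/48 = 1710/24 - 24/48 = 70.75.
        z = (W - E[W]) / sqrt(Var[W]) = (14 - 22.5) / 8.4113 = -1.0105.
        Two-sided p = 2*Phi(z) = 0.312234.
Step 6: alpha = 0.05. fail to reject H0.

W+ = 14, W- = 31, W = min = 14, p = 0.312234, fail to reject H0.


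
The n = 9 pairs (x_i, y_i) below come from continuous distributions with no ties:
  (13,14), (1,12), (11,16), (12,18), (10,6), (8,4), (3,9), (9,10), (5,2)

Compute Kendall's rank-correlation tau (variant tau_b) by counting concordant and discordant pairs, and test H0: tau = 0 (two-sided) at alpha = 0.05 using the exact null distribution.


Step 1: Enumerate the 36 unordered pairs (i,j) with i<j and classify each by sign(x_j-x_i) * sign(y_j-y_i).
  (1,2):dx=-12,dy=-2->C; (1,3):dx=-2,dy=+2->D; (1,4):dx=-1,dy=+4->D; (1,5):dx=-3,dy=-8->C
  (1,6):dx=-5,dy=-10->C; (1,7):dx=-10,dy=-5->C; (1,8):dx=-4,dy=-4->C; (1,9):dx=-8,dy=-12->C
  (2,3):dx=+10,dy=+4->C; (2,4):dx=+11,dy=+6->C; (2,5):dx=+9,dy=-6->D; (2,6):dx=+7,dy=-8->D
  (2,7):dx=+2,dy=-3->D; (2,8):dx=+8,dy=-2->D; (2,9):dx=+4,dy=-10->D; (3,4):dx=+1,dy=+2->C
  (3,5):dx=-1,dy=-10->C; (3,6):dx=-3,dy=-12->C; (3,7):dx=-8,dy=-7->C; (3,8):dx=-2,dy=-6->C
  (3,9):dx=-6,dy=-14->C; (4,5):dx=-2,dy=-12->C; (4,6):dx=-4,dy=-14->C; (4,7):dx=-9,dy=-9->C
  (4,8):dx=-3,dy=-8->C; (4,9):dx=-7,dy=-16->C; (5,6):dx=-2,dy=-2->C; (5,7):dx=-7,dy=+3->D
  (5,8):dx=-1,dy=+4->D; (5,9):dx=-5,dy=-4->C; (6,7):dx=-5,dy=+5->D; (6,8):dx=+1,dy=+6->C
  (6,9):dx=-3,dy=-2->C; (7,8):dx=+6,dy=+1->C; (7,9):dx=+2,dy=-7->D; (8,9):dx=-4,dy=-8->C
Step 2: C = 25, D = 11, total pairs = 36.
Step 3: tau = (C - D)/(n(n-1)/2) = (25 - 11)/36 = 0.388889.
Step 4: Exact two-sided p-value (enumerate n! = 362880 permutations of y under H0): p = 0.180181.
Step 5: alpha = 0.05. fail to reject H0.

tau_b = 0.3889 (C=25, D=11), p = 0.180181, fail to reject H0.


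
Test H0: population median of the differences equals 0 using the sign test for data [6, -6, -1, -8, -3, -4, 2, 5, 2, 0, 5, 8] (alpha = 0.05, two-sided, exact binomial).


Step 1: Discard zero differences. Original n = 12; n_eff = number of nonzero differences = 11.
Nonzero differences (with sign): +6, -6, -1, -8, -3, -4, +2, +5, +2, +5, +8
Step 2: Count signs: positive = 6, negative = 5.
Step 3: Under H0: P(positive) = 0.5, so the number of positives S ~ Bin(11, 0.5).
Step 4: Two-sided exact p-value = sum of Bin(11,0.5) probabilities at or below the observed probability = 1.000000.
Step 5: alpha = 0.05. fail to reject H0.

n_eff = 11, pos = 6, neg = 5, p = 1.000000, fail to reject H0.


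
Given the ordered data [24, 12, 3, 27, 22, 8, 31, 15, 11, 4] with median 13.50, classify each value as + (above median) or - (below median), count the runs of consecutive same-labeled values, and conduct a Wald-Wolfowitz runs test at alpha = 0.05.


Step 1: Compute median = 13.50; label A = above, B = below.
Labels in order: ABBAABAABB  (n_A = 5, n_B = 5)
Step 2: Count runs R = 6.
Step 3: Under H0 (random ordering), E[R] = 2*n_A*n_B/(n_A+n_B) + 1 = 2*5*5/10 + 1 = 6.0000.
        Var[R] = 2*n_A*n_B*(2*n_A*n_B - n_A - n_B) / ((n_A+n_B)^2 * (n_A+n_B-1)) = 2000/900 = 2.2222.
        SD[R] = 1.4907.
Step 4: R = E[R], so z = 0 with no continuity correction.
Step 5: Two-sided p-value via normal approximation = 2*(1 - Phi(|z|)) = 1.000000.
Step 6: alpha = 0.05. fail to reject H0.

R = 6, z = 0.0000, p = 1.000000, fail to reject H0.


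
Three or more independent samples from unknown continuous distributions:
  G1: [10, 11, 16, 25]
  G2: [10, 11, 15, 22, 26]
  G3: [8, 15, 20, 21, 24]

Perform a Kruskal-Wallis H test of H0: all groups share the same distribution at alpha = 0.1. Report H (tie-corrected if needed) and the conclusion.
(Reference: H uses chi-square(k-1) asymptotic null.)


Step 1: Combine all N = 14 observations and assign midranks.
sorted (value, group, rank): (8,G3,1), (10,G1,2.5), (10,G2,2.5), (11,G1,4.5), (11,G2,4.5), (15,G2,6.5), (15,G3,6.5), (16,G1,8), (20,G3,9), (21,G3,10), (22,G2,11), (24,G3,12), (25,G1,13), (26,G2,14)
Step 2: Sum ranks within each group.
R_1 = 28 (n_1 = 4)
R_2 = 38.5 (n_2 = 5)
R_3 = 38.5 (n_3 = 5)
Step 3: H = 12/(N(N+1)) * sum(R_i^2/n_i) - 3(N+1)
     = 12/(14*15) * (28^2/4 + 38.5^2/5 + 38.5^2/5) - 3*15
     = 0.057143 * 788.9 - 45
     = 0.080000.
Step 4: Ties present; correction factor C = 1 - 18/(14^3 - 14) = 0.993407. Corrected H = 0.080000 / 0.993407 = 0.080531.
Step 5: Under H0, H ~ chi^2(2); p-value = 0.960534.
Step 6: alpha = 0.1. fail to reject H0.

H = 0.0805, df = 2, p = 0.960534, fail to reject H0.


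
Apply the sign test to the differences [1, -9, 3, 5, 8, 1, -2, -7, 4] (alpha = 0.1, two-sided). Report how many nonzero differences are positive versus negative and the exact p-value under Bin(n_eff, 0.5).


Step 1: Discard zero differences. Original n = 9; n_eff = number of nonzero differences = 9.
Nonzero differences (with sign): +1, -9, +3, +5, +8, +1, -2, -7, +4
Step 2: Count signs: positive = 6, negative = 3.
Step 3: Under H0: P(positive) = 0.5, so the number of positives S ~ Bin(9, 0.5).
Step 4: Two-sided exact p-value = sum of Bin(9,0.5) probabilities at or below the observed probability = 0.507812.
Step 5: alpha = 0.1. fail to reject H0.

n_eff = 9, pos = 6, neg = 3, p = 0.507812, fail to reject H0.


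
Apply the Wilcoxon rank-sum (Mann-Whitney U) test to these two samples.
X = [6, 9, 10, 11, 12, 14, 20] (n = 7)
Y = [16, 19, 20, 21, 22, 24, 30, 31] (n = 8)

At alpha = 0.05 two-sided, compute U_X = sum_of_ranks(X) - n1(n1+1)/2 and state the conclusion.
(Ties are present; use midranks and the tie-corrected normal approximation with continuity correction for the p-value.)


Step 1: Combine and sort all 15 observations; assign midranks.
sorted (value, group): (6,X), (9,X), (10,X), (11,X), (12,X), (14,X), (16,Y), (19,Y), (20,X), (20,Y), (21,Y), (22,Y), (24,Y), (30,Y), (31,Y)
ranks: 6->1, 9->2, 10->3, 11->4, 12->5, 14->6, 16->7, 19->8, 20->9.5, 20->9.5, 21->11, 22->12, 24->13, 30->14, 31->15
Step 2: Rank sum for X: R1 = 1 + 2 + 3 + 4 + 5 + 6 + 9.5 = 30.5.
Step 3: U_X = R1 - n1(n1+1)/2 = 30.5 - 7*8/2 = 30.5 - 28 = 2.5.
       U_Y = n1*n2 - U_X = 56 - 2.5 = 53.5.
Step 4: Ties are present, so use the tie-corrected normal approximation (with continuity correction) for the p-value.
Step 5: p-value = 0.003782; compare to alpha = 0.05. reject H0.

U_X = 2.5, p = 0.003782, reject H0 at alpha = 0.05.


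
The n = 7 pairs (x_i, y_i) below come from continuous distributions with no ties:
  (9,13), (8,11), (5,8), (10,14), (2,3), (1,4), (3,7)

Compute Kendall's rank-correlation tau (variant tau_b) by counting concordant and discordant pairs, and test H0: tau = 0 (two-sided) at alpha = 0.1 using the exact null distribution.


Step 1: Enumerate the 21 unordered pairs (i,j) with i<j and classify each by sign(x_j-x_i) * sign(y_j-y_i).
  (1,2):dx=-1,dy=-2->C; (1,3):dx=-4,dy=-5->C; (1,4):dx=+1,dy=+1->C; (1,5):dx=-7,dy=-10->C
  (1,6):dx=-8,dy=-9->C; (1,7):dx=-6,dy=-6->C; (2,3):dx=-3,dy=-3->C; (2,4):dx=+2,dy=+3->C
  (2,5):dx=-6,dy=-8->C; (2,6):dx=-7,dy=-7->C; (2,7):dx=-5,dy=-4->C; (3,4):dx=+5,dy=+6->C
  (3,5):dx=-3,dy=-5->C; (3,6):dx=-4,dy=-4->C; (3,7):dx=-2,dy=-1->C; (4,5):dx=-8,dy=-11->C
  (4,6):dx=-9,dy=-10->C; (4,7):dx=-7,dy=-7->C; (5,6):dx=-1,dy=+1->D; (5,7):dx=+1,dy=+4->C
  (6,7):dx=+2,dy=+3->C
Step 2: C = 20, D = 1, total pairs = 21.
Step 3: tau = (C - D)/(n(n-1)/2) = (20 - 1)/21 = 0.904762.
Step 4: Exact two-sided p-value (enumerate n! = 5040 permutations of y under H0): p = 0.002778.
Step 5: alpha = 0.1. reject H0.

tau_b = 0.9048 (C=20, D=1), p = 0.002778, reject H0.


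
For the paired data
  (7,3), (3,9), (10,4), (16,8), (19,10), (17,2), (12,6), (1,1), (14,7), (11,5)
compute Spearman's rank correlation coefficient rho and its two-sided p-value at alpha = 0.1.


Step 1: Rank x and y separately (midranks; no ties here).
rank(x): 7->3, 3->2, 10->4, 16->8, 19->10, 17->9, 12->6, 1->1, 14->7, 11->5
rank(y): 3->3, 9->9, 4->4, 8->8, 10->10, 2->2, 6->6, 1->1, 7->7, 5->5
Step 2: d_i = R_x(i) - R_y(i); compute d_i^2.
  (3-3)^2=0, (2-9)^2=49, (4-4)^2=0, (8-8)^2=0, (10-10)^2=0, (9-2)^2=49, (6-6)^2=0, (1-1)^2=0, (7-7)^2=0, (5-5)^2=0
sum(d^2) = 98.
Step 3: rho = 1 - 6*98 / (10*(10^2 - 1)) = 1 - 588/990 = 0.406061.
Step 4: Under H0, t = rho * sqrt((n-2)/(1-rho^2)) = 1.2568 ~ t(8).
Step 5: Two-sided p-value from the t-distribution with 8 df = 0.244282.
Step 6: alpha = 0.1. fail to reject H0.

rho = 0.4061, p = 0.244282, fail to reject H0 at alpha = 0.1.


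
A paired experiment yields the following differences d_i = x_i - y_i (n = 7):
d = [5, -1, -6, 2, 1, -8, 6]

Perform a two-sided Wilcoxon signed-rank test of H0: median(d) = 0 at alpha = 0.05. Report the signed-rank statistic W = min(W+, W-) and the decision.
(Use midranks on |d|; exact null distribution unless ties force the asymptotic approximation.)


Step 1: Drop any zero differences (none here) and take |d_i|.
|d| = [5, 1, 6, 2, 1, 8, 6]
Step 2: Midrank |d_i| (ties get averaged ranks).
ranks: |5|->4, |1|->1.5, |6|->5.5, |2|->3, |1|->1.5, |8|->7, |6|->5.5
Step 3: Attach original signs; sum ranks with positive sign and with negative sign.
W+ = 4 + 3 + 1.5 + 5.5 = 14
W- = 1.5 + 5.5 + 7 = 14
(Check: W+ + W- = 28 should equal n(n+1)/2 = 28.)
Step 4: Test statistic W = min(W+, W-) = 14.
Step 5: Ties in |d|, so use the tie-corrected normal approximation.
        E[W] = n(n+1)/4 = 7*8/4 = 14.
        Tie groups: |d|=1 (t=2), |d|=6 (t=2); sum(t^3 - t) = 12.
        Var[W] = n(n+1)(2n+1)/24 - sum(t^3-t)/48 = 840/24 - 12/48 = 34.75.
        z = (W - E[W]) / sqrt(Var[W]) = (14 - 14) / 5.8949 = 0.0000.
        Two-sided p = 2*Phi(z) = 1.000000.
Step 6: alpha = 0.05. fail to reject H0.

W+ = 14, W- = 14, W = min = 14, p = 1.000000, fail to reject H0.


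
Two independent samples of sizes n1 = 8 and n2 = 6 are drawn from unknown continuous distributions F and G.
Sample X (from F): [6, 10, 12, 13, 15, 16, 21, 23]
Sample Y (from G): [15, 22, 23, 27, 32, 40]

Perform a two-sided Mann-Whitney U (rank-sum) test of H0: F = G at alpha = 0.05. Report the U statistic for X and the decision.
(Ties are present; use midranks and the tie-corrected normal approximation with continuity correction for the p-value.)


Step 1: Combine and sort all 14 observations; assign midranks.
sorted (value, group): (6,X), (10,X), (12,X), (13,X), (15,X), (15,Y), (16,X), (21,X), (22,Y), (23,X), (23,Y), (27,Y), (32,Y), (40,Y)
ranks: 6->1, 10->2, 12->3, 13->4, 15->5.5, 15->5.5, 16->7, 21->8, 22->9, 23->10.5, 23->10.5, 27->12, 32->13, 40->14
Step 2: Rank sum for X: R1 = 1 + 2 + 3 + 4 + 5.5 + 7 + 8 + 10.5 = 41.
Step 3: U_X = R1 - n1(n1+1)/2 = 41 - 8*9/2 = 41 - 36 = 5.
       U_Y = n1*n2 - U_X = 48 - 5 = 43.
Step 4: Ties are present, so use the tie-corrected normal approximation (with continuity correction) for the p-value.
Step 5: p-value = 0.016684; compare to alpha = 0.05. reject H0.

U_X = 5, p = 0.016684, reject H0 at alpha = 0.05.


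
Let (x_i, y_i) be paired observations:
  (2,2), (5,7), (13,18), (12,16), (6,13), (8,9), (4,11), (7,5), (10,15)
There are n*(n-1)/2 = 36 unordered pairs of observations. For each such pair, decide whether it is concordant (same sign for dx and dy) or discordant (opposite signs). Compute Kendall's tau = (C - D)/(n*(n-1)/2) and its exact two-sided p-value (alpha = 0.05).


Step 1: Enumerate the 36 unordered pairs (i,j) with i<j and classify each by sign(x_j-x_i) * sign(y_j-y_i).
  (1,2):dx=+3,dy=+5->C; (1,3):dx=+11,dy=+16->C; (1,4):dx=+10,dy=+14->C; (1,5):dx=+4,dy=+11->C
  (1,6):dx=+6,dy=+7->C; (1,7):dx=+2,dy=+9->C; (1,8):dx=+5,dy=+3->C; (1,9):dx=+8,dy=+13->C
  (2,3):dx=+8,dy=+11->C; (2,4):dx=+7,dy=+9->C; (2,5):dx=+1,dy=+6->C; (2,6):dx=+3,dy=+2->C
  (2,7):dx=-1,dy=+4->D; (2,8):dx=+2,dy=-2->D; (2,9):dx=+5,dy=+8->C; (3,4):dx=-1,dy=-2->C
  (3,5):dx=-7,dy=-5->C; (3,6):dx=-5,dy=-9->C; (3,7):dx=-9,dy=-7->C; (3,8):dx=-6,dy=-13->C
  (3,9):dx=-3,dy=-3->C; (4,5):dx=-6,dy=-3->C; (4,6):dx=-4,dy=-7->C; (4,7):dx=-8,dy=-5->C
  (4,8):dx=-5,dy=-11->C; (4,9):dx=-2,dy=-1->C; (5,6):dx=+2,dy=-4->D; (5,7):dx=-2,dy=-2->C
  (5,8):dx=+1,dy=-8->D; (5,9):dx=+4,dy=+2->C; (6,7):dx=-4,dy=+2->D; (6,8):dx=-1,dy=-4->C
  (6,9):dx=+2,dy=+6->C; (7,8):dx=+3,dy=-6->D; (7,9):dx=+6,dy=+4->C; (8,9):dx=+3,dy=+10->C
Step 2: C = 30, D = 6, total pairs = 36.
Step 3: tau = (C - D)/(n(n-1)/2) = (30 - 6)/36 = 0.666667.
Step 4: Exact two-sided p-value (enumerate n! = 362880 permutations of y under H0): p = 0.012665.
Step 5: alpha = 0.05. reject H0.

tau_b = 0.6667 (C=30, D=6), p = 0.012665, reject H0.


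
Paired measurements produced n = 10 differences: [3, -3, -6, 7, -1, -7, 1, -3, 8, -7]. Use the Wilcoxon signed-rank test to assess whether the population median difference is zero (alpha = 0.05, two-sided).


Step 1: Drop any zero differences (none here) and take |d_i|.
|d| = [3, 3, 6, 7, 1, 7, 1, 3, 8, 7]
Step 2: Midrank |d_i| (ties get averaged ranks).
ranks: |3|->4, |3|->4, |6|->6, |7|->8, |1|->1.5, |7|->8, |1|->1.5, |3|->4, |8|->10, |7|->8
Step 3: Attach original signs; sum ranks with positive sign and with negative sign.
W+ = 4 + 8 + 1.5 + 10 = 23.5
W- = 4 + 6 + 1.5 + 8 + 4 + 8 = 31.5
(Check: W+ + W- = 55 should equal n(n+1)/2 = 55.)
Step 4: Test statistic W = min(W+, W-) = 23.5.
Step 5: Ties in |d|, so use the tie-corrected normal approximation.
        E[W] = n(n+1)/4 = 10*11/4 = 27.5.
        Tie groups: |d|=1 (t=2), |d|=3 (t=3), |d|=7 (t=3); sum(t^3 - t) = 54.
        Var[W] = n(n+1)(2n+1)/24 - sum(t^3-t)/48 = 2310/24 - 54/48 = 95.125.
        z = (W - E[W]) / sqrt(Var[W]) = (23.5 - 27.5) / 9.7532 = -0.4101.
        Two-sided p = 2*Phi(z) = 0.681717.
Step 6: alpha = 0.05. fail to reject H0.

W+ = 23.5, W- = 31.5, W = min = 23.5, p = 0.681717, fail to reject H0.


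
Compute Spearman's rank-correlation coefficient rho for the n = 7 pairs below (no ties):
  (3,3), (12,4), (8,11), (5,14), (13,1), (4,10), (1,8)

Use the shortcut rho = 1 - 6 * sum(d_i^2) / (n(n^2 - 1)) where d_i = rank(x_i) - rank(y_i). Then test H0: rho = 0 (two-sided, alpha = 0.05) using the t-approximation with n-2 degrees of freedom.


Step 1: Rank x and y separately (midranks; no ties here).
rank(x): 3->2, 12->6, 8->5, 5->4, 13->7, 4->3, 1->1
rank(y): 3->2, 4->3, 11->6, 14->7, 1->1, 10->5, 8->4
Step 2: d_i = R_x(i) - R_y(i); compute d_i^2.
  (2-2)^2=0, (6-3)^2=9, (5-6)^2=1, (4-7)^2=9, (7-1)^2=36, (3-5)^2=4, (1-4)^2=9
sum(d^2) = 68.
Step 3: rho = 1 - 6*68 / (7*(7^2 - 1)) = 1 - 408/336 = -0.214286.
Step 4: Under H0, t = rho * sqrt((n-2)/(1-rho^2)) = -0.4906 ~ t(5).
Step 5: Two-sided p-value from the t-distribution with 5 df = 0.644512.
Step 6: alpha = 0.05. fail to reject H0.

rho = -0.2143, p = 0.644512, fail to reject H0 at alpha = 0.05.


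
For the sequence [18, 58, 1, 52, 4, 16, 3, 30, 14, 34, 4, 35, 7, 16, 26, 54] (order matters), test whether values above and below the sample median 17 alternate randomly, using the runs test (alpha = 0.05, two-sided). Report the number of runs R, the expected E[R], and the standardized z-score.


Step 1: Compute median = 17; label A = above, B = below.
Labels in order: AABABBBABABABBAA  (n_A = 8, n_B = 8)
Step 2: Count runs R = 11.
Step 3: Under H0 (random ordering), E[R] = 2*n_A*n_B/(n_A+n_B) + 1 = 2*8*8/16 + 1 = 9.0000.
        Var[R] = 2*n_A*n_B*(2*n_A*n_B - n_A - n_B) / ((n_A+n_B)^2 * (n_A+n_B-1)) = 14336/3840 = 3.7333.
        SD[R] = 1.9322.
Step 4: Continuity-corrected z = (R - 0.5 - E[R]) / SD[R] = (11 - 0.5 - 9.0000) / 1.9322 = 0.7763.
Step 5: Two-sided p-value via normal approximation = 2*(1 - Phi(|z|)) = 0.437558.
Step 6: alpha = 0.05. fail to reject H0.

R = 11, z = 0.7763, p = 0.437558, fail to reject H0.


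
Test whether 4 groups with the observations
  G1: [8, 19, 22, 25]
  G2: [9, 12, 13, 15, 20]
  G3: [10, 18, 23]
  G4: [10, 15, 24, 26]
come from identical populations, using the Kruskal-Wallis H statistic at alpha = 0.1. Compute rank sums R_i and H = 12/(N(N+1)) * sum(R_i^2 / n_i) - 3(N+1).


Step 1: Combine all N = 16 observations and assign midranks.
sorted (value, group, rank): (8,G1,1), (9,G2,2), (10,G3,3.5), (10,G4,3.5), (12,G2,5), (13,G2,6), (15,G2,7.5), (15,G4,7.5), (18,G3,9), (19,G1,10), (20,G2,11), (22,G1,12), (23,G3,13), (24,G4,14), (25,G1,15), (26,G4,16)
Step 2: Sum ranks within each group.
R_1 = 38 (n_1 = 4)
R_2 = 31.5 (n_2 = 5)
R_3 = 25.5 (n_3 = 3)
R_4 = 41 (n_4 = 4)
Step 3: H = 12/(N(N+1)) * sum(R_i^2/n_i) - 3(N+1)
     = 12/(16*17) * (38^2/4 + 31.5^2/5 + 25.5^2/3 + 41^2/4) - 3*17
     = 0.044118 * 1196.45 - 51
     = 1.784559.
Step 4: Ties present; correction factor C = 1 - 12/(16^3 - 16) = 0.997059. Corrected H = 1.784559 / 0.997059 = 1.789823.
Step 5: Under H0, H ~ chi^2(3); p-value = 0.617152.
Step 6: alpha = 0.1. fail to reject H0.

H = 1.7898, df = 3, p = 0.617152, fail to reject H0.


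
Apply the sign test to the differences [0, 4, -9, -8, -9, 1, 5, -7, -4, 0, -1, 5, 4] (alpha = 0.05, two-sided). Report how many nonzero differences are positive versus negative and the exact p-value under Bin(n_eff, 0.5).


Step 1: Discard zero differences. Original n = 13; n_eff = number of nonzero differences = 11.
Nonzero differences (with sign): +4, -9, -8, -9, +1, +5, -7, -4, -1, +5, +4
Step 2: Count signs: positive = 5, negative = 6.
Step 3: Under H0: P(positive) = 0.5, so the number of positives S ~ Bin(11, 0.5).
Step 4: Two-sided exact p-value = sum of Bin(11,0.5) probabilities at or below the observed probability = 1.000000.
Step 5: alpha = 0.05. fail to reject H0.

n_eff = 11, pos = 5, neg = 6, p = 1.000000, fail to reject H0.


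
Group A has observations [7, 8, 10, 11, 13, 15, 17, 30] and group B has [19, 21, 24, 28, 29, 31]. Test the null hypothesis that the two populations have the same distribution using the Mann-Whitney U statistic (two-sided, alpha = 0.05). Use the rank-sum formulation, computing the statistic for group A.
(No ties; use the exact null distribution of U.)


Step 1: Combine and sort all 14 observations; assign midranks.
sorted (value, group): (7,X), (8,X), (10,X), (11,X), (13,X), (15,X), (17,X), (19,Y), (21,Y), (24,Y), (28,Y), (29,Y), (30,X), (31,Y)
ranks: 7->1, 8->2, 10->3, 11->4, 13->5, 15->6, 17->7, 19->8, 21->9, 24->10, 28->11, 29->12, 30->13, 31->14
Step 2: Rank sum for X: R1 = 1 + 2 + 3 + 4 + 5 + 6 + 7 + 13 = 41.
Step 3: U_X = R1 - n1(n1+1)/2 = 41 - 8*9/2 = 41 - 36 = 5.
       U_Y = n1*n2 - U_X = 48 - 5 = 43.
Step 4: No ties, so the exact null distribution of U (based on enumerating the C(14,8) = 3003 equally likely rank assignments) gives the two-sided p-value.
Step 5: p-value = 0.012654; compare to alpha = 0.05. reject H0.

U_X = 5, p = 0.012654, reject H0 at alpha = 0.05.


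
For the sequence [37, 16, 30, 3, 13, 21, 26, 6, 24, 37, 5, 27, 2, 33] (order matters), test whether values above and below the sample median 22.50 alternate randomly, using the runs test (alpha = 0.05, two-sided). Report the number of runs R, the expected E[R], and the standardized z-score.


Step 1: Compute median = 22.50; label A = above, B = below.
Labels in order: ABABBBABAABABA  (n_A = 7, n_B = 7)
Step 2: Count runs R = 11.
Step 3: Under H0 (random ordering), E[R] = 2*n_A*n_B/(n_A+n_B) + 1 = 2*7*7/14 + 1 = 8.0000.
        Var[R] = 2*n_A*n_B*(2*n_A*n_B - n_A - n_B) / ((n_A+n_B)^2 * (n_A+n_B-1)) = 8232/2548 = 3.2308.
        SD[R] = 1.7974.
Step 4: Continuity-corrected z = (R - 0.5 - E[R]) / SD[R] = (11 - 0.5 - 8.0000) / 1.7974 = 1.3909.
Step 5: Two-sided p-value via normal approximation = 2*(1 - Phi(|z|)) = 0.164264.
Step 6: alpha = 0.05. fail to reject H0.

R = 11, z = 1.3909, p = 0.164264, fail to reject H0.


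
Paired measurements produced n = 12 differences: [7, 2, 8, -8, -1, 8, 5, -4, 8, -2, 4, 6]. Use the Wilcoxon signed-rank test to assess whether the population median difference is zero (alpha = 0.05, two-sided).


Step 1: Drop any zero differences (none here) and take |d_i|.
|d| = [7, 2, 8, 8, 1, 8, 5, 4, 8, 2, 4, 6]
Step 2: Midrank |d_i| (ties get averaged ranks).
ranks: |7|->8, |2|->2.5, |8|->10.5, |8|->10.5, |1|->1, |8|->10.5, |5|->6, |4|->4.5, |8|->10.5, |2|->2.5, |4|->4.5, |6|->7
Step 3: Attach original signs; sum ranks with positive sign and with negative sign.
W+ = 8 + 2.5 + 10.5 + 10.5 + 6 + 10.5 + 4.5 + 7 = 59.5
W- = 10.5 + 1 + 4.5 + 2.5 = 18.5
(Check: W+ + W- = 78 should equal n(n+1)/2 = 78.)
Step 4: Test statistic W = min(W+, W-) = 18.5.
Step 5: Ties in |d|, so use the tie-corrected normal approximation.
        E[W] = n(n+1)/4 = 12*13/4 = 39.
        Tie groups: |d|=2 (t=2), |d|=4 (t=2), |d|=8 (t=4); sum(t^3 - t) = 72.
        Var[W] = n(n+1)(2n+1)/24 - sum(t^3-t)/48 = 3900/24 - 72/48 = 161.
        z = (W - E[W]) / sqrt(Var[W]) = (18.5 - 39) / 12.6886 = -1.6156.
        Two-sided p = 2*Phi(z) = 0.106175.
Step 6: alpha = 0.05. fail to reject H0.

W+ = 59.5, W- = 18.5, W = min = 18.5, p = 0.106175, fail to reject H0.
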